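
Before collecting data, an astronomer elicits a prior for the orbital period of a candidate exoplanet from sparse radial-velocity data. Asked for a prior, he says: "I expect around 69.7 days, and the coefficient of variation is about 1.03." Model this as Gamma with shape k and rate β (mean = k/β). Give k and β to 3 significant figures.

For Gamma(k, rate β): mean = k/β, variance = k/β², so CV = 1/√k.
CV = 1.03, hence k = 1/CV² = 0.943.
Then β = k/mean = 0.943/69.7 = 0.0135.

k ≈ 0.943, β ≈ 0.0135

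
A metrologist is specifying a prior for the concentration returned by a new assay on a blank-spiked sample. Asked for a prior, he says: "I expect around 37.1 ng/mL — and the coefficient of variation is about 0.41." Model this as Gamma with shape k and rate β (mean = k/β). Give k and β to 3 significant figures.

For Gamma(k, rate β): mean = k/β, variance = k/β², so CV = 1/√k.
CV = 0.41, hence k = 1/CV² = 5.95.
Then β = k/mean = 5.95/37.1 = 0.16.

k ≈ 5.95, β ≈ 0.16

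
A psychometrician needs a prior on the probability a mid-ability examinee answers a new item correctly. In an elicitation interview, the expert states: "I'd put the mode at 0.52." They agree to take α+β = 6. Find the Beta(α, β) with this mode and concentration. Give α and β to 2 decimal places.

α = 3.08, β = 2.92

For α,β > 1 the Beta mode is (α−1)/(α+β−2). With α+β = 6, the mode is (α−1)/4.
Set (α−1)/4 = 0.52 → α = 1 + 0.52·4 = 3.08.
β = 6 − α = 2.92.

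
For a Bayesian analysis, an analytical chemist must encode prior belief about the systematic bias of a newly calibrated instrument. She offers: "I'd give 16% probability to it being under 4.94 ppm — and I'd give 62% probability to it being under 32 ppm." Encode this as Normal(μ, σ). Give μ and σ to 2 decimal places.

μ = 25.64, σ = 20.82

For Normal(μ,σ), the p-quantile is μ + z_p·σ. Here z_{0.16} = -0.9945, z_{0.62} = 0.3055.
So 4.94 = μ − 0.9945σ and 32 = μ + 0.3055σ.
Subtracting: σ = (32 − 4.94)/(0.3055 − (-0.9945)) = 20.82.
Then μ = 4.94 − (-0.9945)·20.82 = 25.64.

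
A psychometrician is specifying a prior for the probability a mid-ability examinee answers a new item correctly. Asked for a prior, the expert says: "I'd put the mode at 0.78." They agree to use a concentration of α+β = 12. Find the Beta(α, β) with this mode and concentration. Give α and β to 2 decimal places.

For α,β > 1 the Beta mode is (α−1)/(α+β−2). With α+β = 12, the mode is (α−1)/10.
Set (α−1)/10 = 0.78 → α = 1 + 0.78·10 = 8.80.
β = 12 − α = 3.20.

α = 8.80, β = 3.20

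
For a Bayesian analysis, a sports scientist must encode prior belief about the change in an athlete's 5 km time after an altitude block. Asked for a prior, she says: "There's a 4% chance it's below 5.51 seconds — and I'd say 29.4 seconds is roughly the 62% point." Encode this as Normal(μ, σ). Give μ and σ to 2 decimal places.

μ = 25.85, σ = 11.62

The p-quantile of Normal(μ,σ) is μ + z_p·σ, with z_{0.04} = -1.751 and z_{0.62} = 0.3055.
Eliminate σ: μ = (z₂·x₁ − z₁·x₂)/(z₂ − z₁) = (0.3055·5.51 − (-1.751)·29.4)/2.056 = 25.85.
Then σ = (x₂ − x₁)/(z₂ − z₁) = (29.4 − 5.51)/2.056 = 11.62.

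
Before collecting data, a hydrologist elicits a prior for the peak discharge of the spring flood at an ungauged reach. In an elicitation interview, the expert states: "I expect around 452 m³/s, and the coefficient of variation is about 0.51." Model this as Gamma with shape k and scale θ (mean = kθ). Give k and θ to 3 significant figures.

k ≈ 3.84, θ ≈ 118

For Gamma(k, scale θ): mean = kθ, variance = kθ², so CV = 1/√k.
CV = 0.51, hence k = 1/CV² = 3.84.
Then θ = mean/k = 452/3.84 = 118.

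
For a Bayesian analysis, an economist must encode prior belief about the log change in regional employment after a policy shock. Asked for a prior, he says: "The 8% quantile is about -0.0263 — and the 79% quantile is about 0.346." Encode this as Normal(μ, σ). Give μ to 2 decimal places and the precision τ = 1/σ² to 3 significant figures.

For Normal(μ,σ), the p-quantile is μ + z_p·σ. Here z_{0.08} = -1.405, z_{0.79} = 0.8064.
So -0.0263 = μ − 1.405σ and 0.346 = μ + 0.8064σ.
Subtracting: σ = (0.346 − -0.0263)/(0.8064 − (-1.405)) = 0.17.
Then μ = -0.0263 − (-1.405)·0.17 = 0.21.
Precision τ = 1/σ² = 1/0.1683² = 35.3.

μ = 0.21, τ = 35.3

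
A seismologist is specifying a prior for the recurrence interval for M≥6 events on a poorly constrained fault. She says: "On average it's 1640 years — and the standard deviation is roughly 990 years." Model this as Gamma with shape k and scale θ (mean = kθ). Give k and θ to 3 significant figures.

k ≈ 2.74, θ ≈ 598

For Gamma(k, scale θ): mean = kθ, variance = kθ², so CV = 1/√k.
CV = SD/mean = 990/1640 = 0.6037, hence k = 1/CV² = 2.74.
Then θ = mean/k = 1640/2.74 = 598.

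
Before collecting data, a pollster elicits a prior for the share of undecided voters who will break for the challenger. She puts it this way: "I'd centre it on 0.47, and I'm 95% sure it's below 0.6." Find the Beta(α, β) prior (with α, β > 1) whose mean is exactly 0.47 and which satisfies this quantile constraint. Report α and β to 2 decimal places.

With mean 0.47 fixed, write α = 0.47s, β = 0.53s where s = α+β.
Need P(θ < 0.6) = 0.95 under Beta(0.47s, 0.53s). Normal approximation: (q−m)/√(m(1−m)/s) ≈ z_{0.95} = 1.64, so s ≈ 0.47·0.53·(1.64)²/(0.6−0.47)² = 39.9.
At s = 39.9: P(θ<0.6) ≈ 0.951. Adjusting to match 0.95 gives s ≈ 39.54.
So α = 0.47·39.54 ≈ 18.58, β = 0.53·39.54 ≈ 20.96.

α ≈ 18.58, β ≈ 20.96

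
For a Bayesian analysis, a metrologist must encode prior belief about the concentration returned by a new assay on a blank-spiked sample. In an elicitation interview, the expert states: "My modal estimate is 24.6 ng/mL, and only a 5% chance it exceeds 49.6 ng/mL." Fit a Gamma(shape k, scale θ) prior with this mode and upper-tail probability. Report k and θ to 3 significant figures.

Gamma(k,θ) with k>1 has mode (k−1)θ, so θ = 24.6/(k−1).
Need P(X < 49.6) = 0.95 with θ tied to k this way. Start at k = 2, θ = 24.6: P(X<49.6) ≈ 0.598.
Too low — raise k to concentrate. Iterating converges to k ≈ 6.63.
Then θ = 24.6/(6.63−1) ≈ 4.37.

k ≈ 6.63, θ ≈ 4.37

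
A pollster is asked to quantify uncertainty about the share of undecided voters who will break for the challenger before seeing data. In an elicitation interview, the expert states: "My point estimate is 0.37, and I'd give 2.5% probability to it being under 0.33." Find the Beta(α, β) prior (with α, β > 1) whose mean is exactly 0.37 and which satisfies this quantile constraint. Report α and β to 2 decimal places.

With mean 0.37 fixed, write α = 0.37s, β = 0.63s where s = α+β.
Need P(θ < 0.33) = 0.025 under Beta(0.37s, 0.63s). Normal approximation: (q−m)/√(m(1−m)/s) ≈ z_{0.025} = -1.96, so s ≈ 0.37·0.63·(-1.96)²/(0.33−0.37)² = 559.7.
At s = 559.7: P(θ<0.33) ≈ 0.024. Adjusting to match 0.025 gives s ≈ 545.76.
So α = 0.37·545.76 ≈ 201.93, β = 0.63·545.76 ≈ 343.83.

α ≈ 201.93, β ≈ 343.83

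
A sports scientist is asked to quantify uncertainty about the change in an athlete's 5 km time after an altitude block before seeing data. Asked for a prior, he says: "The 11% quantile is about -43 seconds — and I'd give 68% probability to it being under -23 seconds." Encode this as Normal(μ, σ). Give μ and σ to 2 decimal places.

The p-quantile of Normal(μ,σ) is μ + z_p·σ, with z_{0.11} = -1.227 and z_{0.68} = 0.4677.
Eliminate σ: μ = (z₂·x₁ − z₁·x₂)/(z₂ − z₁) = (0.4677·-43 − (-1.227)·-23)/1.694 = -28.52.
Then σ = (x₂ − x₁)/(z₂ − z₁) = (-23 − -43)/1.694 = 11.80.

μ = -28.52, σ = 11.80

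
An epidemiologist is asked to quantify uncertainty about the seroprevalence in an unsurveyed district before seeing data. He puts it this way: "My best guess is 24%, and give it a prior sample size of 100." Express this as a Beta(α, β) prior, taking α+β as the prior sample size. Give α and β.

Under the effective-sample-size interpretation, Beta(α, β) has prior mean α/(α+β) and prior sample size α+β.
So α+β = 100 and α/(α+β) = 0.24, giving α = 0.24·100 = 24 and β = 100 − 24 = 76.

α = 24, β = 76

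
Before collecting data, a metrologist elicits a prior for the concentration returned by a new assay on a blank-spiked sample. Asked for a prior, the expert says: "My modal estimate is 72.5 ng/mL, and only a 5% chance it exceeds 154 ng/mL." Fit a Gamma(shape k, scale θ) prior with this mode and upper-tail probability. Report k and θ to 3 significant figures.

k ≈ 5.86, θ ≈ 14.9

Gamma(k,θ) with k>1 has mode (k−1)θ, so θ = 72.5/(k−1).
Need P(X < 154) = 0.95 with θ tied to k this way. Start at k = 2, θ = 72.5: P(X<154) ≈ 0.627.
Too low — raise k to concentrate. Iterating converges to k ≈ 5.86.
Then θ = 72.5/(5.86−1) ≈ 14.9.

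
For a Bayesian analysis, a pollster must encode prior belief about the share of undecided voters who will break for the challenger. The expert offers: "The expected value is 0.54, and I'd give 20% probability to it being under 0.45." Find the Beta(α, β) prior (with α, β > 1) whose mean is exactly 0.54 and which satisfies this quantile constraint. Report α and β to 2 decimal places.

With mean 0.54 fixed, write α = 0.54s, β = 0.46s where s = α+β.
Need P(θ < 0.45) = 0.2 under Beta(0.54s, 0.46s). Normal approximation: (q−m)/√(m(1−m)/s) ≈ z_{0.2} = -0.842, so s ≈ 0.54·0.46·(-0.842)²/(0.45−0.54)² = 21.7.
At s = 21.7: P(θ<0.45) ≈ 0.200. Adjusting to match 0.2 gives s ≈ 21.69.
So α = 0.54·21.69 ≈ 11.71, β = 0.46·21.69 ≈ 9.98.

α ≈ 11.71, β ≈ 9.98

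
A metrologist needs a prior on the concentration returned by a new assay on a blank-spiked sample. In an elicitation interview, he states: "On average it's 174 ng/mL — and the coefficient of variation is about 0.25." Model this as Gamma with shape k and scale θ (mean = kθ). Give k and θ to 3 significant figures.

For Gamma(k, scale θ): mean = kθ, variance = kθ², so CV = 1/√k.
CV = 0.25, hence k = 1/CV² = 16.
Then θ = mean/k = 174/16 = 10.9.

k ≈ 16, θ ≈ 10.9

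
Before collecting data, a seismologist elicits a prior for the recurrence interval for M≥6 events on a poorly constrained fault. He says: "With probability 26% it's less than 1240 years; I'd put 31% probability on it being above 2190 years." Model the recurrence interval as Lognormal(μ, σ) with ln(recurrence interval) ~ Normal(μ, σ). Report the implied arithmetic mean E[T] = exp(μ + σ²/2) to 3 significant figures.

E[T] ≈ 1940 years

If T ~ Lognormal(μ,σ) then ln T ~ Normal(μ,σ), so the p-quantile of ln T is μ + z_p·σ.
ln(1240) = 7.123 and ln(2190) = 7.692; z_{0.26} = -0.6433, z_{0.69} = 0.4959.
σ = (7.692 − 7.123)/(0.4959 − (-0.6433)) = 0.499.
μ = 7.123 − (-0.6433)·0.499 = 7.444.
E[T] = exp(μ + σ²/2) = exp(7.444 + 0.1246) = 1940 years.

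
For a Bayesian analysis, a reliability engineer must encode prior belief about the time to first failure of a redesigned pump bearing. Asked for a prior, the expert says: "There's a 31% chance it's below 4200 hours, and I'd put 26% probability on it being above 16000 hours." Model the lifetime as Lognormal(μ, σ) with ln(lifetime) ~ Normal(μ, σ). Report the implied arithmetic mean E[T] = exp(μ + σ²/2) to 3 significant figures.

E[T] ≈ 15000 hours

If T ~ Lognormal(μ,σ) then ln T ~ Normal(μ,σ), so the p-quantile of ln T is μ + z_p·σ.
ln(4200) = 8.343 and ln(16000) = 9.68; z_{0.31} = -0.4959, z_{0.74} = 0.6433.
σ = (9.68 − 8.343)/(0.6433 − (-0.4959)) = 1.174.
μ = 8.343 − (-0.4959)·1.174 = 8.925.
E[T] = exp(μ + σ²/2) = exp(8.925 + 0.6892) = 15000 hours.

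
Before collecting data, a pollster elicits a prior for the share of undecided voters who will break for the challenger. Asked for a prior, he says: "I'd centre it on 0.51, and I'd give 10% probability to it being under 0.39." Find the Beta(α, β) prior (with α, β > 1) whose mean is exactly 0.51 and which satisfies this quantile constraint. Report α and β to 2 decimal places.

With mean 0.51 fixed, write α = 0.51s, β = 0.49s where s = α+β.
Need P(θ < 0.39) = 0.1 under Beta(0.51s, 0.49s). Normal approximation: (q−m)/√(m(1−m)/s) ≈ z_{0.1} = -1.28, so s ≈ 0.51·0.49·(-1.28)²/(0.39−0.51)² = 28.5.
At s = 28.5: P(θ<0.39) ≈ 0.099. Adjusting to match 0.1 gives s ≈ 28.24.
So α = 0.51·28.24 ≈ 14.40, β = 0.49·28.24 ≈ 13.84.

α ≈ 14.40, β ≈ 13.84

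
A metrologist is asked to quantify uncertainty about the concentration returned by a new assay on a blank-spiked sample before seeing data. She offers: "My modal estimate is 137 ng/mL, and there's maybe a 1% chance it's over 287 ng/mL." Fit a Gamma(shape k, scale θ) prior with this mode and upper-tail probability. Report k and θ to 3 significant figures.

Gamma(k,θ) with k>1 has mode (k−1)θ, so θ = 137/(k−1).
Need P(X < 287) = 0.99 with θ tied to k this way. Start at k = 2, θ = 137: P(X<287) ≈ 0.619.
Too low — raise k to concentrate. Iterating converges to k ≈ 9.9.
Then θ = 137/(9.9−1) ≈ 15.4.

k ≈ 9.9, θ ≈ 15.4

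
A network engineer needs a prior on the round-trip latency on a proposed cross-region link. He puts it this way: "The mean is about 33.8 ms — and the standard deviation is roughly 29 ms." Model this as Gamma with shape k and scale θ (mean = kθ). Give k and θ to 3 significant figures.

k ≈ 1.36, θ ≈ 24.9

For Gamma(k, scale θ): mean = kθ, variance = kθ², so CV = 1/√k.
CV = SD/mean = 29/33.8 = 0.858, hence k = 1/CV² = 1.36.
Then θ = mean/k = 33.8/1.36 = 24.9.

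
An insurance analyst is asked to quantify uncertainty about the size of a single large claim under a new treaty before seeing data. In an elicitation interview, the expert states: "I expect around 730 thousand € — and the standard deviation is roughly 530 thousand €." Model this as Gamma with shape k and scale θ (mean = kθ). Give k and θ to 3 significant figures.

k ≈ 1.9, θ ≈ 385

For Gamma(k, scale θ): mean = kθ, variance = kθ², so CV = 1/√k.
CV = SD/mean = 530/730 = 0.726, hence k = 1/CV² = 1.9.
Then θ = mean/k = 730/1.9 = 385.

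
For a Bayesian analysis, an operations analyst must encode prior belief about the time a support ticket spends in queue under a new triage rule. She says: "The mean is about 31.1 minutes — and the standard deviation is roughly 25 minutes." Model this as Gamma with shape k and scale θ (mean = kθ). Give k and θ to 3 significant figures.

For Gamma(k, scale θ): mean = kθ, variance = kθ², so CV = 1/√k.
CV = SD/mean = 25/31.1 = 0.8039, hence k = 1/CV² = 1.55.
Then θ = mean/k = 31.1/1.55 = 20.1.

k ≈ 1.55, θ ≈ 20.1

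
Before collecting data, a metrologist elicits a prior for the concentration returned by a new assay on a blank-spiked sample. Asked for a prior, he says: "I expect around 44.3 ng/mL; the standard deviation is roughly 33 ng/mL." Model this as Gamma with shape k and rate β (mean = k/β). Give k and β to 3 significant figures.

k ≈ 1.8, β ≈ 0.0407

For Gamma(k, rate β): mean = k/β, variance = k/β², so CV = 1/√k.
CV = SD/mean = 33/44.3 = 0.7449, hence k = 1/CV² = 1.8.
Then β = k/mean = 1.8/44.3 = 0.0407.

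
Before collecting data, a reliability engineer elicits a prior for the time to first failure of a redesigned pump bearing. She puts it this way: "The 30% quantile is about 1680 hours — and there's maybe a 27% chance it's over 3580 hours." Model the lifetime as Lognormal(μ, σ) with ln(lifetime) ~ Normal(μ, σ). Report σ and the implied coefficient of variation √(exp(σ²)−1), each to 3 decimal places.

σ ≈ 0.665, CV ≈ 0.746

If T ~ Lognormal(μ,σ) then ln T ~ Normal(μ,σ), so the p-quantile of ln T is μ + z_p·σ.
ln(1680) = 7.427 and ln(3580) = 8.183; z_{0.3} = -0.5244, z_{0.73} = 0.6128.
σ = (8.183 − 7.427)/(0.6128 − (-0.5244)) = 0.665.
μ = 7.427 − (-0.5244)·0.665 = 7.775.
CV = √(exp(σ²)−1) = √(exp(0.4426)−1) = 0.746.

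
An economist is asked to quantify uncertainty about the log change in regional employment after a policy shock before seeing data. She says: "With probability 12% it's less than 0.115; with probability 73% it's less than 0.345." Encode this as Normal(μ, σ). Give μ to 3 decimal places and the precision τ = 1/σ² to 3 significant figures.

The p-quantile of Normal(μ,σ) is μ + z_p·σ, with z_{0.12} = -1.175 and z_{0.73} = 0.6128.
Eliminate σ: μ = (z₂·x₁ − z₁·x₂)/(z₂ − z₁) = (0.6128·0.115 − (-1.175)·0.345)/1.788 = 0.266.
Then σ = (x₂ − x₁)/(z₂ − z₁) = (0.345 − 0.115)/1.788 = 0.129.
Precision τ = 1/σ² = 1/0.1286² = 60.4.

μ = 0.266, τ = 60.4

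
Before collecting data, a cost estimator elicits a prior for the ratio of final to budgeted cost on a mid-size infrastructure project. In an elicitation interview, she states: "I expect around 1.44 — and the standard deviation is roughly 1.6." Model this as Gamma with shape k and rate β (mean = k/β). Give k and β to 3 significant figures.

k ≈ 0.81, β ≈ 0.562

For Gamma(k, rate β): mean = k/β, variance = k/β², so CV = 1/√k.
CV = SD/mean = 1.6/1.44 = 1.111, hence k = 1/CV² = 0.81.
Then β = k/mean = 0.81/1.44 = 0.562.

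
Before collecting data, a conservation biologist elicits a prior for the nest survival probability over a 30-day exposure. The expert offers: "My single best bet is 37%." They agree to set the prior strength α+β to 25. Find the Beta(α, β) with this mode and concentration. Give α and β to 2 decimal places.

For α,β > 1 the Beta mode is (α−1)/(α+β−2). With α+β = 25, the mode is (α−1)/23.
Set (α−1)/23 = 0.37 → α = 1 + 0.37·23 = 9.51.
β = 25 − α = 15.49.

α = 9.51, β = 15.49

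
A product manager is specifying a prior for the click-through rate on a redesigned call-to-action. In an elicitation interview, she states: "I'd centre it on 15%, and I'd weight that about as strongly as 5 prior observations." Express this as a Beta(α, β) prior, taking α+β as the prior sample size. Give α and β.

Under the effective-sample-size interpretation, Beta(α, β) has prior mean α/(α+β) and prior sample size α+β.
So α+β = 5 and α/(α+β) = 0.15, giving α = 0.15·5 = 0.75 and β = 5 − 0.75 = 4.25.

α = 0.75, β = 4.25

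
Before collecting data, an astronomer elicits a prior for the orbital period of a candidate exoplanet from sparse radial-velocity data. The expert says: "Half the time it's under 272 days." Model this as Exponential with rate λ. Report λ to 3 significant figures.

λ ≈ 0.00255

Exponential median = ln 2 / λ, so λ = ln 2 / 272.0 = 0.00255.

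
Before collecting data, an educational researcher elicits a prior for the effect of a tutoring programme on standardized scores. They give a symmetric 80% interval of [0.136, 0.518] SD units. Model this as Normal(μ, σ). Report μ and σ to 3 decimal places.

μ = 0.327, σ = 0.149

A symmetric 80% interval runs μ ± z·σ with z = 1.282.
Half-width = 0.191, so σ = 0.191/1.282 = 0.149.
μ is the interval midpoint, 0.327.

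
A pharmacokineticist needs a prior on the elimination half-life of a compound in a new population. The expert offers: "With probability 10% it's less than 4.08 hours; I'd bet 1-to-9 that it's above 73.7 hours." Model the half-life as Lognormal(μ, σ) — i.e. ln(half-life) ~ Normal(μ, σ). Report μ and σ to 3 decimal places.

μ ≈ 2.853, σ ≈ 1.129

If T ~ Lognormal(μ,σ) then ln T ~ Normal(μ,σ), so the p-quantile of ln T is μ + z_p·σ.
ln(4.08) = 1.406 and ln(73.7) = 4.3; z_{0.1} = -1.282, z_{0.9} = 1.282.
σ = (4.3 − 1.406)/(1.282 − (-1.282)) = 1.129.
μ = 1.406 − (-1.282)·1.129 = 2.853.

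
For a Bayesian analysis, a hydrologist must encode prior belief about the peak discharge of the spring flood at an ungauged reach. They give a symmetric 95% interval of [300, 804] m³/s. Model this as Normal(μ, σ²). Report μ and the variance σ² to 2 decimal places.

A symmetric 95% interval runs μ ± z·σ with z = 1.96.
Half-width = 252, so σ = 252/1.96 = 128.574 and σ² = 16531.22.
μ is the interval midpoint, 552.00.

μ = 552.00, σ² = 16531.22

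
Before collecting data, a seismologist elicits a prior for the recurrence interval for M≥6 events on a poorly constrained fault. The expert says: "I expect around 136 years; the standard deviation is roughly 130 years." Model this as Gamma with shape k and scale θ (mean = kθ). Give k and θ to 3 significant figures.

For Gamma(k, scale θ): mean = kθ, variance = kθ², so CV = 1/√k.
CV = SD/mean = 130/136 = 0.9559, hence k = 1/CV² = 1.09.
Then θ = mean/k = 136/1.09 = 124.

k ≈ 1.09, θ ≈ 124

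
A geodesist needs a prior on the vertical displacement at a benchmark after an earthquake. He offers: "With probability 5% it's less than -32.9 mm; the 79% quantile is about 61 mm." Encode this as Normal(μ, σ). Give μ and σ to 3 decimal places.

For Normal(μ,σ), the p-quantile is μ + z_p·σ. Here z_{0.05} = -1.645, z_{0.79} = 0.8064.
So -32.9 = μ − 1.645σ and 61 = μ + 0.8064σ.
Subtracting: σ = (61 − -32.9)/(0.8064 − (-1.645)) = 38.307.
Then μ = -32.9 − (-1.645)·38.307 = 30.109.

μ = 30.109, σ = 38.307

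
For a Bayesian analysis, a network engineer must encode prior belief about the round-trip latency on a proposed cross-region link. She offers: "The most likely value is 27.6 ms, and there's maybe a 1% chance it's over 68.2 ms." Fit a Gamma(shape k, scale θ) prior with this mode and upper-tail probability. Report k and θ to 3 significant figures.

Gamma(k,θ) with k>1 has mode (k−1)θ, so θ = 27.6/(k−1).
Need P(X < 68.2) = 0.99 with θ tied to k this way. Start at k = 2, θ = 27.6: P(X<68.2) ≈ 0.707.
Too low — raise k to concentrate. Iterating converges to k ≈ 6.75.
Then θ = 27.6/(6.75−1) ≈ 4.8.

k ≈ 6.75, θ ≈ 4.8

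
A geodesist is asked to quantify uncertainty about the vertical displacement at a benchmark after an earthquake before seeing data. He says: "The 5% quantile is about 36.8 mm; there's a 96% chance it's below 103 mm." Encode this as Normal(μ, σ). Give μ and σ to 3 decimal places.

For Normal(μ,σ), the p-quantile is μ + z_p·σ. Here z_{0.05} = -1.645, z_{0.96} = 1.751.
So 36.8 = μ − 1.645σ and 103 = μ + 1.751σ.
Subtracting: σ = (103 − 36.8)/(1.751 − (-1.645)) = 19.496.
Then μ = 36.8 − (-1.645)·19.496 = 68.868.

μ = 68.868, σ = 19.496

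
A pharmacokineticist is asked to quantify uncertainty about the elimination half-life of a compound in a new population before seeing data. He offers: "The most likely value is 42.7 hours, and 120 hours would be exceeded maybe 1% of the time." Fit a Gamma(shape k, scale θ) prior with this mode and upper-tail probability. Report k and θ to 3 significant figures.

Gamma(k,θ) with k>1 has mode (k−1)θ, so θ = 42.7/(k−1).
Need P(X < 120) = 0.99 with θ tied to k this way. Start at k = 2, θ = 42.7: P(X<120) ≈ 0.771.
Too low — raise k to concentrate. Iterating converges to k ≈ 5.28.
Then θ = 42.7/(5.28−1) ≈ 9.97.

k ≈ 5.28, θ ≈ 9.97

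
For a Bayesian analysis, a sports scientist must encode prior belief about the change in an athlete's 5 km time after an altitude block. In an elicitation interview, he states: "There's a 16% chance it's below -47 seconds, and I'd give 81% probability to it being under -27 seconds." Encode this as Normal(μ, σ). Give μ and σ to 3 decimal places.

For Normal(μ,σ), the p-quantile is μ + z_p·σ. Here z_{0.16} = -0.9945, z_{0.81} = 0.8779.
So -47 = μ − 0.9945σ and -27 = μ + 0.8779σ.
Subtracting: σ = (-27 − -47)/(0.8779 − (-0.9945)) = 10.682.
Then μ = -47 − (-0.9945)·10.682 = -36.377.

μ = -36.377, σ = 10.682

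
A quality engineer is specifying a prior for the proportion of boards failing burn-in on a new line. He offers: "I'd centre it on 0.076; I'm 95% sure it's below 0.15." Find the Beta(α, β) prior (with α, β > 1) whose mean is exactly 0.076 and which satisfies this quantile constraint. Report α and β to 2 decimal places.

α ≈ 3.36, β ≈ 40.90

With mean 0.076 fixed, write α = 0.076s, β = 0.924s where s = α+β.
Need P(θ < 0.15) = 0.95 under Beta(0.076s, 0.924s). Normal approximation: (q−m)/√(m(1−m)/s) ≈ z_{0.95} = 1.64, so s ≈ 0.076·0.924·(1.64)²/(0.15−0.076)² = 34.7.
At s = 34.7: P(θ<0.15) ≈ 0.932. Adjusting to match 0.95 gives s ≈ 44.27.
So α = 0.076·44.27 ≈ 3.36, β = 0.924·44.27 ≈ 40.90.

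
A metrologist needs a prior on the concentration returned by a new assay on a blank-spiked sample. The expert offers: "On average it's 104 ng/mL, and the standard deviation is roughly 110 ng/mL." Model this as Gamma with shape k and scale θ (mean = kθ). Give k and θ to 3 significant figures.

For Gamma(k, scale θ): mean = kθ, variance = kθ², so CV = 1/√k.
CV = SD/mean = 110/104 = 1.058, hence k = 1/CV² = 0.894.
Then θ = mean/k = 104/0.894 = 116.

k ≈ 0.894, θ ≈ 116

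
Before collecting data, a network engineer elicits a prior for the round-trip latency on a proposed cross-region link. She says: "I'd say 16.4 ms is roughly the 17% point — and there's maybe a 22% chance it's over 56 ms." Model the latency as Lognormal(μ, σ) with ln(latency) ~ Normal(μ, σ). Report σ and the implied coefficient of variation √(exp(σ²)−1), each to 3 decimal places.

σ ≈ 0.711, CV ≈ 0.812

If T ~ Lognormal(μ,σ) then ln T ~ Normal(μ,σ), so the p-quantile of ln T is μ + z_p·σ.
ln(16.4) = 2.797 and ln(56) = 4.025; z_{0.17} = -0.9542, z_{0.78} = 0.7722.
σ = (4.025 − 2.797)/(0.7722 − (-0.9542)) = 0.711.
μ = 2.797 − (-0.9542)·0.711 = 3.476.
CV = √(exp(σ²)−1) = √(exp(0.5060)−1) = 0.812.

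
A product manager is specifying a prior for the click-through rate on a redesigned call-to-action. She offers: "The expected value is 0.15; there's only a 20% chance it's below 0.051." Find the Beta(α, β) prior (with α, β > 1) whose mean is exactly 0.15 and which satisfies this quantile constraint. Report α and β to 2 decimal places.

With mean 0.15 fixed, write α = 0.15s, β = 0.85s where s = α+β.
Need P(θ < 0.051) = 0.2 under Beta(0.15s, 0.85s). Normal approximation: (q−m)/√(m(1−m)/s) ≈ z_{0.2} = -0.842, so s ≈ 0.15·0.85·(-0.842)²/(0.051−0.15)² = 9.2.
At s = 9.2: P(θ<0.051) ≈ 0.194. Adjusting to match 0.2 gives s ≈ 8.90.
So α = 0.15·8.90 ≈ 1.34, β = 0.85·8.90 ≈ 7.57.

α ≈ 1.34, β ≈ 7.57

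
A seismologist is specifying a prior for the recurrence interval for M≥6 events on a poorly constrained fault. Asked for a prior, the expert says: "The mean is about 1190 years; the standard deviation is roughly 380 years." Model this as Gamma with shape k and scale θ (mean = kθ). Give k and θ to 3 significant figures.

k ≈ 9.81, θ ≈ 121

For Gamma(k, scale θ): mean = kθ, variance = kθ², so CV = 1/√k.
CV = SD/mean = 380/1190 = 0.3193, hence k = 1/CV² = 9.81.
Then θ = mean/k = 1190/9.81 = 121.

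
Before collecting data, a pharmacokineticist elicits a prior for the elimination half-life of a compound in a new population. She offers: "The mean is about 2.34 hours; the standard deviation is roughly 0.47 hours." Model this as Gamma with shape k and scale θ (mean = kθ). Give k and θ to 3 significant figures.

For Gamma(k, scale θ): mean = kθ, variance = kθ², so CV = 1/√k.
CV = SD/mean = 0.47/2.34 = 0.2009, hence k = 1/CV² = 24.8.
Then θ = mean/k = 2.34/24.8 = 0.0944.

k ≈ 24.8, θ ≈ 0.0944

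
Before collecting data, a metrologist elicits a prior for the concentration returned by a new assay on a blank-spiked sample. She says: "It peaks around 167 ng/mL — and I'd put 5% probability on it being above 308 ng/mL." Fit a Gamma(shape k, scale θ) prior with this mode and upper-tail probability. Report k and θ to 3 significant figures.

k ≈ 8.43, θ ≈ 22.5

Gamma(k,θ) with k>1 has mode (k−1)θ, so θ = 167/(k−1).
Need P(X < 308) = 0.95 with θ tied to k this way. Start at k = 2, θ = 167: P(X<308) ≈ 0.550.
Too low — raise k to concentrate. Iterating converges to k ≈ 8.43.
Then θ = 167/(8.43−1) ≈ 22.5.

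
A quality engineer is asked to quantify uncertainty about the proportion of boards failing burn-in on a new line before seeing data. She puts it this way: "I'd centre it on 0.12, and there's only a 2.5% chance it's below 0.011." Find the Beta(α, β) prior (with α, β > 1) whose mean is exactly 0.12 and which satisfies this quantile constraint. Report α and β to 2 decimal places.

With mean 0.12 fixed, write α = 0.12s, β = 0.88s where s = α+β.
Need P(θ < 0.011) = 0.025 under Beta(0.12s, 0.88s). Normal approximation: (q−m)/√(m(1−m)/s) ≈ z_{0.025} = -1.96, so s ≈ 0.12·0.88·(-1.96)²/(0.011−0.12)² = 34.1.
At s = 34.1: P(θ<0.011) ≈ 0.000. Adjusting to match 0.025 gives s ≈ 13.44.
So α = 0.12·13.44 ≈ 1.61, β = 0.88·13.44 ≈ 11.83.

α ≈ 1.61, β ≈ 11.83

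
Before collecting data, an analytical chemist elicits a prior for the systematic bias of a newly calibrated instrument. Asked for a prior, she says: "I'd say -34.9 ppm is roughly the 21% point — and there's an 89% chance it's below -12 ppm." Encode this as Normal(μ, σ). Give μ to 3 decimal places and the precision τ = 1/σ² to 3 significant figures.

For Normal(μ,σ), the p-quantile is μ + z_p·σ. Here z_{0.21} = -0.8064, z_{0.89} = 1.227.
So -34.9 = μ − 0.8064σ and -12 = μ + 1.227σ.
Subtracting: σ = (-12 − -34.9)/(1.227 − (-0.8064)) = 11.264.
Then μ = -34.9 − (-0.8064)·11.264 = -25.816.
Precision τ = 1/σ² = 1/11.26² = 0.00788.

μ = -25.816, τ = 0.00788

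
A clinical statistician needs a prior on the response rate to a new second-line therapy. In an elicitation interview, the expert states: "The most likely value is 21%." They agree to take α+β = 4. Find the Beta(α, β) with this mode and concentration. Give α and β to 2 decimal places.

α = 1.42, β = 2.58

For α,β > 1 the Beta mode is (α−1)/(α+β−2). With α+β = 4, the mode is (α−1)/2.
Set (α−1)/2 = 0.21 → α = 1 + 0.21·2 = 1.42.
β = 4 − α = 2.58.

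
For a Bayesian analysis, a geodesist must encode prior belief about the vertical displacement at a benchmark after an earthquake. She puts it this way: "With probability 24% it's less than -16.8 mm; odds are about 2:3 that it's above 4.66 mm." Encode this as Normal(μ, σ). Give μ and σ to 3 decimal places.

μ = -1.005, σ = 22.362

The p-quantile of Normal(μ,σ) is μ + z_p·σ, with z_{0.24} = -0.7063 and z_{0.6} = 0.2533.
Eliminate σ: μ = (z₂·x₁ − z₁·x₂)/(z₂ − z₁) = (0.2533·-16.8 − (-0.7063)·4.66)/0.9596 = -1.005.
Then σ = (x₂ − x₁)/(z₂ − z₁) = (4.66 − -16.8)/0.9596 = 22.362.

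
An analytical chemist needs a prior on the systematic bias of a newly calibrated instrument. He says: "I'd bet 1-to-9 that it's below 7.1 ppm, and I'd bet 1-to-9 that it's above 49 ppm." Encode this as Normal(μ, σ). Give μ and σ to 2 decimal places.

μ = 28.05, σ = 16.35

For Normal(μ,σ), the p-quantile is μ + z_p·σ. Here z_{0.1} = -1.282, z_{0.9} = 1.282.
So 7.1 = μ − 1.282σ and 49 = μ + 1.282σ.
Subtracting: σ = (49 − 7.1)/(1.282 − (-1.282)) = 16.35.
Then μ = 7.1 − (-1.282)·16.35 = 28.05.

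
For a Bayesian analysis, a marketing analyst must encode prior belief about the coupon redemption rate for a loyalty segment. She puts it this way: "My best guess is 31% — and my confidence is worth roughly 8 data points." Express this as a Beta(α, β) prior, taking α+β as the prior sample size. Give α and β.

α = 2.48, β = 5.52

Under the effective-sample-size interpretation, Beta(α, β) has prior mean α/(α+β) and prior sample size α+β.
So α+β = 8 and α/(α+β) = 0.31, giving α = 0.31·8 = 2.48 and β = 8 − 2.48 = 5.52.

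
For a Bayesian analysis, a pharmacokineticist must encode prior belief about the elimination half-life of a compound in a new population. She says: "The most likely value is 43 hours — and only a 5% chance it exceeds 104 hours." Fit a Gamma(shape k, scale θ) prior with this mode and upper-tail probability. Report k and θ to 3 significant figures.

k ≈ 4.49, θ ≈ 12.3

Gamma(k,θ) with k>1 has mode (k−1)θ, so θ = 43/(k−1).
Need P(X < 104) = 0.95 with θ tied to k this way. Start at k = 2, θ = 43: P(X<104) ≈ 0.696.
Too low — raise k to concentrate. Iterating converges to k ≈ 4.49.
Then θ = 43/(4.49−1) ≈ 12.3.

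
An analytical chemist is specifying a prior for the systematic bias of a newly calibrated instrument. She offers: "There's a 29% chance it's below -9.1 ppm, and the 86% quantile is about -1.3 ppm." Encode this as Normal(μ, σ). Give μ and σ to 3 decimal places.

The p-quantile of Normal(μ,σ) is μ + z_p·σ, with z_{0.29} = -0.5534 and z_{0.86} = 1.08.
Eliminate σ: μ = (z₂·x₁ − z₁·x₂)/(z₂ − z₁) = (1.08·-9.1 − (-0.5534)·-1.3)/1.634 = -6.458.
Then σ = (x₂ − x₁)/(z₂ − z₁) = (-1.3 − -9.1)/1.634 = 4.774.

μ = -6.458, σ = 4.774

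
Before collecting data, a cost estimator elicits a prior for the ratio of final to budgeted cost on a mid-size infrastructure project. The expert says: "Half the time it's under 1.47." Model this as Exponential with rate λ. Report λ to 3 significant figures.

Exponential median = ln 2 / λ, so λ = ln 2 / 1.47 = 0.472.

λ ≈ 0.472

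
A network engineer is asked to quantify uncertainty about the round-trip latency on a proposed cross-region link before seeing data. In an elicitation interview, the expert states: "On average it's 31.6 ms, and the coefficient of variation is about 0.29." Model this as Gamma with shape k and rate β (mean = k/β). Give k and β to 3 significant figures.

For Gamma(k, rate β): mean = k/β, variance = k/β², so CV = 1/√k.
CV = 0.29, hence k = 1/CV² = 11.9.
Then β = k/mean = 11.9/31.6 = 0.376.

k ≈ 11.9, β ≈ 0.376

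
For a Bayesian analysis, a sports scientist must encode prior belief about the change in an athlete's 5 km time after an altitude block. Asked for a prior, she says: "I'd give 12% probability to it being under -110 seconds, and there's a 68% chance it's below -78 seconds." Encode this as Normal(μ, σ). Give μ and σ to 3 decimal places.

For Normal(μ,σ), the p-quantile is μ + z_p·σ. Here z_{0.12} = -1.175, z_{0.68} = 0.4677.
So -110 = μ − 1.175σ and -78 = μ + 0.4677σ.
Subtracting: σ = (-78 − -110)/(0.4677 − (-1.175)) = 19.480.
Then μ = -110 − (-1.175)·19.480 = -87.111.

μ = -87.111, σ = 19.480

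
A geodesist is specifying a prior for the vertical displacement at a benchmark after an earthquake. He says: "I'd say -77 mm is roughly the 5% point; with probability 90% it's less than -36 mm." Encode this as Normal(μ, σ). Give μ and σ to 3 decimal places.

The p-quantile of Normal(μ,σ) is μ + z_p·σ, with z_{0.05} = -1.645 and z_{0.9} = 1.282.
Eliminate σ: μ = (z₂·x₁ − z₁·x₂)/(z₂ − z₁) = (1.282·-77 − (-1.645)·-36)/2.926 = -53.955.
Then σ = (x₂ − x₁)/(z₂ − z₁) = (-36 − -77)/2.926 = 14.010.

μ = -53.955, σ = 14.010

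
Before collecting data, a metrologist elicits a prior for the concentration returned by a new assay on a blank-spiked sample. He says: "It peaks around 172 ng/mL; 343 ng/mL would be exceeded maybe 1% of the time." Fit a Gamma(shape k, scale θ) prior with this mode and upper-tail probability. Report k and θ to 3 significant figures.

Gamma(k,θ) with k>1 has mode (k−1)θ, so θ = 172/(k−1).
Need P(X < 343) = 0.99 with θ tied to k this way. Start at k = 2, θ = 172: P(X<343) ≈ 0.592.
Too low — raise k to concentrate. Iterating converges to k ≈ 11.3.
Then θ = 172/(11.3−1) ≈ 16.7.

k ≈ 11.3, θ ≈ 16.7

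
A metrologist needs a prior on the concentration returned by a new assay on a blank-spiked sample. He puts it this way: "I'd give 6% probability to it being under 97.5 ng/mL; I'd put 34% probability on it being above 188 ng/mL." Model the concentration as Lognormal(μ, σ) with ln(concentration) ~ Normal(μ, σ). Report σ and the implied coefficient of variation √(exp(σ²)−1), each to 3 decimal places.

If T ~ Lognormal(μ,σ) then ln T ~ Normal(μ,σ), so the p-quantile of ln T is μ + z_p·σ.
ln(97.5) = 4.58 and ln(188) = 5.236; z_{0.06} = -1.555, z_{0.66} = 0.4125.
σ = (5.236 − 4.58)/(0.4125 − (-1.555)) = 0.334.
μ = 4.58 − (-1.555)·0.334 = 5.099.
CV = √(exp(σ²)−1) = √(exp(0.1114)−1) = 0.343.

σ ≈ 0.334, CV ≈ 0.343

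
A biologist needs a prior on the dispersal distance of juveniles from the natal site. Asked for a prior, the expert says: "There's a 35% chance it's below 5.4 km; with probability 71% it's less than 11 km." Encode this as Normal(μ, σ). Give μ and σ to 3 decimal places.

μ = 7.699, σ = 5.966

For Normal(μ,σ), the p-quantile is μ + z_p·σ. Here z_{0.35} = -0.3853, z_{0.71} = 0.5534.
So 5.4 = μ − 0.3853σ and 11 = μ + 0.5534σ.
Subtracting: σ = (11 − 5.4)/(0.5534 − (-0.3853)) = 5.966.
Then μ = 5.4 − (-0.3853)·5.966 = 7.699.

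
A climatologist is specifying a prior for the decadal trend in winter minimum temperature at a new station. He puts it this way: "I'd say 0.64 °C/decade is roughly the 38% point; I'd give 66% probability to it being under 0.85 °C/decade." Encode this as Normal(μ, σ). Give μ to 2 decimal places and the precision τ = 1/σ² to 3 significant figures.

The p-quantile of Normal(μ,σ) is μ + z_p·σ, with z_{0.38} = -0.3055 and z_{0.66} = 0.4125.
Eliminate σ: μ = (z₂·x₁ − z₁·x₂)/(z₂ − z₁) = (0.4125·0.64 − (-0.3055)·0.85)/0.7179 = 0.73.
Then σ = (x₂ − x₁)/(z₂ − z₁) = (0.85 − 0.64)/0.7179 = 0.29.
Precision τ = 1/σ² = 1/0.2925² = 11.7.

μ = 0.73, τ = 11.7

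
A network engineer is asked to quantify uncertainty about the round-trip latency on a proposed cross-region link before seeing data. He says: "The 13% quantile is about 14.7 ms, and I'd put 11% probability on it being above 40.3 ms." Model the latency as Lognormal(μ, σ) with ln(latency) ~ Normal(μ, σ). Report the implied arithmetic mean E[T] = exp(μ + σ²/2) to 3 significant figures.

E[T] ≈ 26.1 ms

If T ~ Lognormal(μ,σ) then ln T ~ Normal(μ,σ), so the p-quantile of ln T is μ + z_p·σ.
ln(14.7) = 2.688 and ln(40.3) = 3.696; z_{0.13} = -1.126, z_{0.89} = 1.227.
σ = (3.696 − 2.688)/(1.227 − (-1.126)) = 0.429.
μ = 2.688 − (-1.126)·0.429 = 3.171.
E[T] = exp(μ + σ²/2) = exp(3.171 + 0.0919) = 26.1 ms.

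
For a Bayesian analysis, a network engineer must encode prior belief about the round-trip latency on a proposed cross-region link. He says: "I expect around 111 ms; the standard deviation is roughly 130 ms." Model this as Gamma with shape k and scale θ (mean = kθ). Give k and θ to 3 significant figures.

For Gamma(k, scale θ): mean = kθ, variance = kθ², so CV = 1/√k.
CV = SD/mean = 130/111 = 1.171, hence k = 1/CV² = 0.729.
Then θ = mean/k = 111/0.729 = 152.

k ≈ 0.729, θ ≈ 152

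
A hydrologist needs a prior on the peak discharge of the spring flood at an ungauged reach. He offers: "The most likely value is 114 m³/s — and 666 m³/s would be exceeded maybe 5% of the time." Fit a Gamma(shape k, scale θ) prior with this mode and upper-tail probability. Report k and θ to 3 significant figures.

k ≈ 1.74, θ ≈ 154

Gamma(k,θ) with k>1 has mode (k−1)θ, so θ = 114/(k−1).
Need P(X < 666) = 0.95 with θ tied to k this way. Start at k = 2, θ = 114: P(X<666) ≈ 0.980.
Too high — lower k to spread out. Iterating converges to k ≈ 1.74.
Then θ = 114/(1.74−1) ≈ 154.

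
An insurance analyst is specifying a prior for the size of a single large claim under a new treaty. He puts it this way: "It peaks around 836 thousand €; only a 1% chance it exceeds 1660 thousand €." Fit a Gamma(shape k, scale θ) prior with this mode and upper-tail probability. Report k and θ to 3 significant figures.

Gamma(k,θ) with k>1 has mode (k−1)θ, so θ = 836/(k−1).
Need P(X < 1660) = 0.99 with θ tied to k this way. Start at k = 2, θ = 836: P(X<1660) ≈ 0.590.
Too low — raise k to concentrate. Iterating converges to k ≈ 11.5.
Then θ = 836/(11.5−1) ≈ 80.

k ≈ 11.5, θ ≈ 80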